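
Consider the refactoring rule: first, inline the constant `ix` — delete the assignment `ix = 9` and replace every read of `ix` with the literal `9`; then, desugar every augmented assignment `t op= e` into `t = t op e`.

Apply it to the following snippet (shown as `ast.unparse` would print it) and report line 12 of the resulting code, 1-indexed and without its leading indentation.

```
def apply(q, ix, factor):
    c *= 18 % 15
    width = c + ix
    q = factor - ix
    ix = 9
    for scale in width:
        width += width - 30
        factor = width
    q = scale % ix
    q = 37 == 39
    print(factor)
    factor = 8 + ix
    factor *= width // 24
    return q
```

Transformed code:
def apply(q, ix, factor):
    c = c * (18 % 15)
    width = c + 9
    q = factor - 9
    for scale in width:
        width = width + (width - 30)
        factor = width
    q = scale % 9
    q = 37 == 39
    print(factor)
    factor = 8 + 9
    factor = factor * (width // 24)
    return q

factor = factor * (width // 24)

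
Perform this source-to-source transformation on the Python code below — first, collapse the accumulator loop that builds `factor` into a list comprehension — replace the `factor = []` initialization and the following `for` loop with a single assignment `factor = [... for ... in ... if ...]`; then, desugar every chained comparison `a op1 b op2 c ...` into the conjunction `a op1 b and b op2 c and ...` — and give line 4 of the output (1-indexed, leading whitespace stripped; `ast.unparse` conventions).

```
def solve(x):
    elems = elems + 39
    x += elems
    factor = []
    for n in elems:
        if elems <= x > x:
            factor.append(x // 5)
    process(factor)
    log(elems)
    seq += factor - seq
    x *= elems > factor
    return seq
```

factor = [x // 5 for n in elems if elems <= x and x > x]

Transformed code:
def solve(x):
    elems = elems + 39
    x += elems
    factor = [x // 5 for n in elems if elems <= x and x > x]
    process(factor)
    log(elems)
    seq += factor - seq
    x *= elems > factor
    return seq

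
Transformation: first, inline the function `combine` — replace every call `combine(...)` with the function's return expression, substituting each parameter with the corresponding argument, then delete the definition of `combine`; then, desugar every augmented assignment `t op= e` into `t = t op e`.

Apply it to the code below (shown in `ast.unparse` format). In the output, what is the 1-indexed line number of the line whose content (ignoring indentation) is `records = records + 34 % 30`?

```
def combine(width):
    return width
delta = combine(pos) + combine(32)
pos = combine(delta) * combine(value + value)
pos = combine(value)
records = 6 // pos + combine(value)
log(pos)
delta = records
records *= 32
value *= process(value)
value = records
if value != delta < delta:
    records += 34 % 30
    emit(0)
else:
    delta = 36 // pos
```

Transformed code:
delta = pos + 32
pos = delta * (value + value)
pos = value
records = 6 // pos + value
log(pos)
delta = records
records = records * 32
value = value * process(value)
value = records
if value != delta < delta:
    records = records + 34 % 30
    emit(0)
else:
    delta = 36 // pos

11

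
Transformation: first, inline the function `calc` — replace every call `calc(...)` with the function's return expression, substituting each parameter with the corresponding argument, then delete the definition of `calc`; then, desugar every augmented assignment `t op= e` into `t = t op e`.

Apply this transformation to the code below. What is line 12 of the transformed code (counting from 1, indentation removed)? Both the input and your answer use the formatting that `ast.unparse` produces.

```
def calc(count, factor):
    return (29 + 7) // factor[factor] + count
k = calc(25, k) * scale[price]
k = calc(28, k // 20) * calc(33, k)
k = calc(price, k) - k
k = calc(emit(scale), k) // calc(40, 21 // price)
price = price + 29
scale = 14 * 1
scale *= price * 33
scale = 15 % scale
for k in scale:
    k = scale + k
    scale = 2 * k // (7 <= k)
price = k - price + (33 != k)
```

Transformed code:
k = ((29 + 7) // k[k] + 25) * scale[price]
k = ((29 + 7) // (k // 20)[k // 20] + 28) * ((29 + 7) // k[k] + 33)
k = (29 + 7) // k[k] + price - k
k = ((29 + 7) // k[k] + emit(scale)) // ((29 + 7) // (21 // price)[21 // price] + 40)
price = price + 29
scale = 14 * 1
scale = scale * (price * 33)
scale = 15 % scale
for k in scale:
    k = scale + k
    scale = 2 * k // (7 <= k)
price = k - price + (33 != k)

price = k - price + (33 != k)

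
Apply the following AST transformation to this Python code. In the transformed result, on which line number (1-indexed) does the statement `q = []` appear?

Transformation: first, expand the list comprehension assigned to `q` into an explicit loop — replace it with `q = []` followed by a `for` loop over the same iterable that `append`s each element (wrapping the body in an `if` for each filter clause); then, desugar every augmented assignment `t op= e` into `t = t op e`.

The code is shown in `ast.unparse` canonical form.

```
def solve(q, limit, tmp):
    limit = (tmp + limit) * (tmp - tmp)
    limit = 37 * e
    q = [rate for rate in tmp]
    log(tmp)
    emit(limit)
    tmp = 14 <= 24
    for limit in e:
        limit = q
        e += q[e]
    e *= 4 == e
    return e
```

Transformed code:
def solve(q, limit, tmp):
    limit = (tmp + limit) * (tmp - tmp)
    limit = 37 * e
    q = []
    for rate in tmp:
        q.append(rate)
    log(tmp)
    emit(limit)
    tmp = 14 <= 24
    for limit in e:
        limit = q
        e = e + q[e]
    e = e * (4 == e)
    return e

4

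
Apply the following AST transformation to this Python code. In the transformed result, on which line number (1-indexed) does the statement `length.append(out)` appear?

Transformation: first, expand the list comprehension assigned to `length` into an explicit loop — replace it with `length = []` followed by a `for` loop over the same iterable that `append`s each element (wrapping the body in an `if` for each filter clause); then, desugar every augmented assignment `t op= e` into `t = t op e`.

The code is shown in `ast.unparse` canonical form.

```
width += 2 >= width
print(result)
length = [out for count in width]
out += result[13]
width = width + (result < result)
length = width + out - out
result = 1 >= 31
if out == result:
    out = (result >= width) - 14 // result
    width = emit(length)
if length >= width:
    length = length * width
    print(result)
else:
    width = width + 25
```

5

Transformed code:
width = width + (2 >= width)
print(result)
length = []
for count in width:
    length.append(out)
out = out + result[13]
width = width + (result < result)
length = width + out - out
result = 1 >= 31
if out == result:
    out = (result >= width) - 14 // result
    width = emit(length)
if length >= width:
    length = length * width
    print(result)
else:
    width = width + 25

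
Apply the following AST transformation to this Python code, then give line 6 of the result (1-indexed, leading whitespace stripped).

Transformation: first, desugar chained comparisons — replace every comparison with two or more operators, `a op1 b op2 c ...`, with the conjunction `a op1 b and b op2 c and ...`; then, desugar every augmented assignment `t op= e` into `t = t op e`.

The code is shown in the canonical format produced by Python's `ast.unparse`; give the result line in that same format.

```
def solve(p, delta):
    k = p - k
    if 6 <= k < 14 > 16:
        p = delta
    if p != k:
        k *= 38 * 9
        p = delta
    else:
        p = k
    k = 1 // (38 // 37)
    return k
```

Transformed code:
def solve(p, delta):
    k = p - k
    if 6 <= k and k < 14 and (14 > 16):
        p = delta
    if p != k:
        k = k * (38 * 9)
        p = delta
    else:
        p = k
    k = 1 // (38 // 37)
    return k

k = k * (38 * 9)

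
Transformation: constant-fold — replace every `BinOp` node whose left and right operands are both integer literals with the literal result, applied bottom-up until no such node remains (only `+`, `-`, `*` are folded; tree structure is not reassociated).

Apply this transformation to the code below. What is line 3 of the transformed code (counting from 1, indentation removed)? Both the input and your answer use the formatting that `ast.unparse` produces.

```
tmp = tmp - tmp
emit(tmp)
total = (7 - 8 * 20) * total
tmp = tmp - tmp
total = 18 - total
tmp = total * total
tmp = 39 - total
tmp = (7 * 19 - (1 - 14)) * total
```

Transformed code:
tmp = tmp - tmp
emit(tmp)
total = -153 * total
tmp = tmp - tmp
total = 18 - total
tmp = total * total
tmp = 39 - total
tmp = 146 * total

total = -153 * total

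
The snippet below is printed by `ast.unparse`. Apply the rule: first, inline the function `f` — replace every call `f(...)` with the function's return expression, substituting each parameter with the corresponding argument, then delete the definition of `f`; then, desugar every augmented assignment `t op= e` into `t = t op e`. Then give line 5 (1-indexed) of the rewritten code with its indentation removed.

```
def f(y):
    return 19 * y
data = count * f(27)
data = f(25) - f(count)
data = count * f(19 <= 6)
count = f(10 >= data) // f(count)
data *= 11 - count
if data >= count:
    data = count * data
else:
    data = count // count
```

data = data * (11 - count)

Transformed code:
data = count * (19 * 27)
data = 19 * 25 - 19 * count
data = count * (19 * (19 <= 6))
count = 19 * (10 >= data) // (19 * count)
data = data * (11 - count)
if data >= count:
    data = count * data
else:
    data = count // count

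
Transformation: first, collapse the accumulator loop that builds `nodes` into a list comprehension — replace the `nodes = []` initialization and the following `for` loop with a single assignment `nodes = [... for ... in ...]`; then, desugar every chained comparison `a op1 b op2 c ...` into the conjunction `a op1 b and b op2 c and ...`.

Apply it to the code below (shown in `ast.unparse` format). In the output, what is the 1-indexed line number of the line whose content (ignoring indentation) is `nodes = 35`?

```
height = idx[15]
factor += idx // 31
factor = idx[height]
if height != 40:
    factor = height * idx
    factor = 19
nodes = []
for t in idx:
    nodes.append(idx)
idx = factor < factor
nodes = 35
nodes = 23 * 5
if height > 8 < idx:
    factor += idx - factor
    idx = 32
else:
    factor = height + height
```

Transformed code:
height = idx[15]
factor += idx // 31
factor = idx[height]
if height != 40:
    factor = height * idx
    factor = 19
nodes = [idx for t in idx]
idx = factor < factor
nodes = 35
nodes = 23 * 5
if height > 8 and 8 < idx:
    factor += idx - factor
    idx = 32
else:
    factor = height + height

9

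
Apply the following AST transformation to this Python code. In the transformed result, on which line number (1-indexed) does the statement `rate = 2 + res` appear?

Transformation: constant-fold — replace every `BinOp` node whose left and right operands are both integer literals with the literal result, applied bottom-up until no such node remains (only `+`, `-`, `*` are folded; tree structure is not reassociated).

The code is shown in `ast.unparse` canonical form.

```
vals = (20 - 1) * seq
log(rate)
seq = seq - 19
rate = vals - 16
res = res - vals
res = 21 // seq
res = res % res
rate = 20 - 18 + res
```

Transformed code:
vals = 19 * seq
log(rate)
seq = seq - 19
rate = vals - 16
res = res - vals
res = 21 // seq
res = res % res
rate = 2 + res

8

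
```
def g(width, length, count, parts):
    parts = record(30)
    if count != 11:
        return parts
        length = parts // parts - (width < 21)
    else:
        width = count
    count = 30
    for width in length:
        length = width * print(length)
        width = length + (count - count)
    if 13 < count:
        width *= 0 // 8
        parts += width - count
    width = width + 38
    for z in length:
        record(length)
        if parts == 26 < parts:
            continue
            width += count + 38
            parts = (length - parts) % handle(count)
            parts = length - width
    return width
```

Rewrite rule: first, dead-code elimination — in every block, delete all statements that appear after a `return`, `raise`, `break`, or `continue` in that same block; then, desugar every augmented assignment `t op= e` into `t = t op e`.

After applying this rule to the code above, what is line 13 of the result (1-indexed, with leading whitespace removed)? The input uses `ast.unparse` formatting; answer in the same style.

parts = parts + (width - count)

Transformed code:
def g(width, length, count, parts):
    parts = record(30)
    if count != 11:
        return parts
    else:
        width = count
    count = 30
    for width in length:
        length = width * print(length)
        width = length + (count - count)
    if 13 < count:
        width = width * (0 // 8)
        parts = parts + (width - count)
    width = width + 38
    for z in length:
        record(length)
        if parts == 26 < parts:
            continue
    return width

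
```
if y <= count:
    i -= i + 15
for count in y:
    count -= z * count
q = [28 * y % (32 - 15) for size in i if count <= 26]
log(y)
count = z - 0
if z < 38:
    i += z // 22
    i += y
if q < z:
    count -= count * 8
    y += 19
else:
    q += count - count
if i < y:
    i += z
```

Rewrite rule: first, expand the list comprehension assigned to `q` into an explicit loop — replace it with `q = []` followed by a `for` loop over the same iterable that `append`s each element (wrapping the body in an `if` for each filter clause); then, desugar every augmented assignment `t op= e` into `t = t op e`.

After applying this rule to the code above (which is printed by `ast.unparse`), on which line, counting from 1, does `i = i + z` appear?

Transformed code:
if y <= count:
    i = i - (i + 15)
for count in y:
    count = count - z * count
q = []
for size in i:
    if count <= 26:
        q.append(28 * y % (32 - 15))
log(y)
count = z - 0
if z < 38:
    i = i + z // 22
    i = i + y
if q < z:
    count = count - count * 8
    y = y + 19
else:
    q = q + (count - count)
if i < y:
    i = i + z

20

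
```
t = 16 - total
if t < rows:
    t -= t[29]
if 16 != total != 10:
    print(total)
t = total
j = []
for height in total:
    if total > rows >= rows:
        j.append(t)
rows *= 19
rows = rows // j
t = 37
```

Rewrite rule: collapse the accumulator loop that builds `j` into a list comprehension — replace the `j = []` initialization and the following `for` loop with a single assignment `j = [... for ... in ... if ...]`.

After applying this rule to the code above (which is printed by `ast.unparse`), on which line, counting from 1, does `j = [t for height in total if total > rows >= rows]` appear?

Transformed code:
t = 16 - total
if t < rows:
    t -= t[29]
if 16 != total != 10:
    print(total)
t = total
j = [t for height in total if total > rows >= rows]
rows *= 19
rows = rows // j
t = 37

7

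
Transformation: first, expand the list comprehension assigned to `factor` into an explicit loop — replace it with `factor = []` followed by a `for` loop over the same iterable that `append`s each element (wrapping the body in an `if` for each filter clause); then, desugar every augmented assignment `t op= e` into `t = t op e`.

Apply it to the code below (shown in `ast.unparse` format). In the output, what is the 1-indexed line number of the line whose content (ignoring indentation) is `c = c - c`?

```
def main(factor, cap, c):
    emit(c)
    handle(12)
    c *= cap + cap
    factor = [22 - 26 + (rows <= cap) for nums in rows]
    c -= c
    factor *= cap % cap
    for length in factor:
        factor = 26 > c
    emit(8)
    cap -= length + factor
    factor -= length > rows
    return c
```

8

Transformed code:
def main(factor, cap, c):
    emit(c)
    handle(12)
    c = c * (cap + cap)
    factor = []
    for nums in rows:
        factor.append(22 - 26 + (rows <= cap))
    c = c - c
    factor = factor * (cap % cap)
    for length in factor:
        factor = 26 > c
    emit(8)
    cap = cap - (length + factor)
    factor = factor - (length > rows)
    return c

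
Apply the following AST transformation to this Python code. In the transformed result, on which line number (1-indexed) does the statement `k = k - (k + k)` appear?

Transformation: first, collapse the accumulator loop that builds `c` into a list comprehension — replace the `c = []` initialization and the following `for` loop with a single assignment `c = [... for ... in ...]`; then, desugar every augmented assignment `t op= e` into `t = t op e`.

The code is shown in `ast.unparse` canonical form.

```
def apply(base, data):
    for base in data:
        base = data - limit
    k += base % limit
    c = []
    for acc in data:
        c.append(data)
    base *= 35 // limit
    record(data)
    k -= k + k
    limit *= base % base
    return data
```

8

Transformed code:
def apply(base, data):
    for base in data:
        base = data - limit
    k = k + base % limit
    c = [data for acc in data]
    base = base * (35 // limit)
    record(data)
    k = k - (k + k)
    limit = limit * (base % base)
    return data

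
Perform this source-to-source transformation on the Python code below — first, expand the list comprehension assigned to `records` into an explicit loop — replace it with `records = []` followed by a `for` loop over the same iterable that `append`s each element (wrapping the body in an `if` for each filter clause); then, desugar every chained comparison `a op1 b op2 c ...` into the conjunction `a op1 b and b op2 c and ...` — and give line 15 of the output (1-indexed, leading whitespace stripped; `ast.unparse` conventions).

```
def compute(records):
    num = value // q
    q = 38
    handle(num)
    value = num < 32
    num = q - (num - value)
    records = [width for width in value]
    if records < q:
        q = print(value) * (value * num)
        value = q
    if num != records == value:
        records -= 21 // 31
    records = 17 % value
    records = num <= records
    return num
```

Transformed code:
def compute(records):
    num = value // q
    q = 38
    handle(num)
    value = num < 32
    num = q - (num - value)
    records = []
    for width in value:
        records.append(width)
    if records < q:
        q = print(value) * (value * num)
        value = q
    if num != records and records == value:
        records -= 21 // 31
    records = 17 % value
    records = num <= records
    return num

records = 17 % value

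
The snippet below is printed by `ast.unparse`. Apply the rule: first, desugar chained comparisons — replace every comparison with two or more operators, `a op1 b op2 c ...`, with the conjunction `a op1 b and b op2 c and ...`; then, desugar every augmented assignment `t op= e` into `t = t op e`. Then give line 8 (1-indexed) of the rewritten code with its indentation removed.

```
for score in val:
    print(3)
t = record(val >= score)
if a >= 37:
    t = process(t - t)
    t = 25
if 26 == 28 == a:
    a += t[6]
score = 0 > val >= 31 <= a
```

a = a + t[6]

Transformed code:
for score in val:
    print(3)
t = record(val >= score)
if a >= 37:
    t = process(t - t)
    t = 25
if 26 == 28 and 28 == a:
    a = a + t[6]
score = 0 > val and val >= 31 and (31 <= a)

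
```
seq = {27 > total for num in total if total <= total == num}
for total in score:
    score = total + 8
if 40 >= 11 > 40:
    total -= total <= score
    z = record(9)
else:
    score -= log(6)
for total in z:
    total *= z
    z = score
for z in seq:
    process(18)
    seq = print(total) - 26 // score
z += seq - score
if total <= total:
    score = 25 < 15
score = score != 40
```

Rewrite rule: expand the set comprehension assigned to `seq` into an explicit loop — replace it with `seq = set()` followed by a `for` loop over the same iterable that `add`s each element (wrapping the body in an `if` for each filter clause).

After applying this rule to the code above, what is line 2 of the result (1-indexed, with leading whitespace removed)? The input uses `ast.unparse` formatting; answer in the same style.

Transformed code:
seq = set()
for num in total:
    if total <= total == num:
        seq.add(27 > total)
for total in score:
    score = total + 8
if 40 >= 11 > 40:
    total -= total <= score
    z = record(9)
else:
    score -= log(6)
for total in z:
    total *= z
    z = score
for z in seq:
    process(18)
    seq = print(total) - 26 // score
z += seq - score
if total <= total:
    score = 25 < 15
score = score != 40

for num in total:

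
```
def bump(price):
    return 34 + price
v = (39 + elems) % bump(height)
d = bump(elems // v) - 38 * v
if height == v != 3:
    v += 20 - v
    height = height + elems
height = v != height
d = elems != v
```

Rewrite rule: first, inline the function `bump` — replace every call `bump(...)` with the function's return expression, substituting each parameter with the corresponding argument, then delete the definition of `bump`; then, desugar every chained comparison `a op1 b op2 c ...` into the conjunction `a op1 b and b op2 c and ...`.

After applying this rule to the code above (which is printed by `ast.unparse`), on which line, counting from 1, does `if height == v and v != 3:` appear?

3

Transformed code:
v = (39 + elems) % (34 + height)
d = 34 + elems // v - 38 * v
if height == v and v != 3:
    v += 20 - v
    height = height + elems
height = v != height
d = elems != v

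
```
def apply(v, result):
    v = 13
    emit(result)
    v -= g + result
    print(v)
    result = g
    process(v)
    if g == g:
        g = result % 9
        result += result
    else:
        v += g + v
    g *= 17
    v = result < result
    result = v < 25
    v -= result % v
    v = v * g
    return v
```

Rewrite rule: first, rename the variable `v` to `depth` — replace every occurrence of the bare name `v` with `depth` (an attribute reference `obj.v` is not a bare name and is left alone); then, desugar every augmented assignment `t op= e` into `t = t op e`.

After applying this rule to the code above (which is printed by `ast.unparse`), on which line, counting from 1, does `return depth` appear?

Transformed code:
def apply(depth, result):
    depth = 13
    emit(result)
    depth = depth - (g + result)
    print(depth)
    result = g
    process(depth)
    if g == g:
        g = result % 9
        result = result + result
    else:
        depth = depth + (g + depth)
    g = g * 17
    depth = result < result
    result = depth < 25
    depth = depth - result % depth
    depth = depth * g
    return depth

18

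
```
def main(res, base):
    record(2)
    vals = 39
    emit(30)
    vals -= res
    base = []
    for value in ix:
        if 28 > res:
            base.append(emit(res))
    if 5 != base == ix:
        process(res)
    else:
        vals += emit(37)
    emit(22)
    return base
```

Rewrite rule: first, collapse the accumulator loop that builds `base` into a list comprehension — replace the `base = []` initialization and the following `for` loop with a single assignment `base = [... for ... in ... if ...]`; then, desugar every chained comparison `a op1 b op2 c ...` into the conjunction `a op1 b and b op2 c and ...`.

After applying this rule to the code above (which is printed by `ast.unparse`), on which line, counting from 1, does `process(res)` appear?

8

Transformed code:
def main(res, base):
    record(2)
    vals = 39
    emit(30)
    vals -= res
    base = [emit(res) for value in ix if 28 > res]
    if 5 != base and base == ix:
        process(res)
    else:
        vals += emit(37)
    emit(22)
    return base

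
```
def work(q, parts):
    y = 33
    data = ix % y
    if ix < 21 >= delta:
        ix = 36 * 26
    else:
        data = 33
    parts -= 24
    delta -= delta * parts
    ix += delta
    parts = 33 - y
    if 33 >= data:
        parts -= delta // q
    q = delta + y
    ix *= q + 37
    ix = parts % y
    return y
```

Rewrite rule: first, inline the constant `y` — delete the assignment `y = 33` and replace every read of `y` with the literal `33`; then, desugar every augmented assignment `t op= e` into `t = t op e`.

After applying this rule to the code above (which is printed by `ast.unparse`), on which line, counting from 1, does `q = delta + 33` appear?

13

Transformed code:
def work(q, parts):
    data = ix % 33
    if ix < 21 >= delta:
        ix = 36 * 26
    else:
        data = 33
    parts = parts - 24
    delta = delta - delta * parts
    ix = ix + delta
    parts = 33 - 33
    if 33 >= data:
        parts = parts - delta // q
    q = delta + 33
    ix = ix * (q + 37)
    ix = parts % 33
    return 33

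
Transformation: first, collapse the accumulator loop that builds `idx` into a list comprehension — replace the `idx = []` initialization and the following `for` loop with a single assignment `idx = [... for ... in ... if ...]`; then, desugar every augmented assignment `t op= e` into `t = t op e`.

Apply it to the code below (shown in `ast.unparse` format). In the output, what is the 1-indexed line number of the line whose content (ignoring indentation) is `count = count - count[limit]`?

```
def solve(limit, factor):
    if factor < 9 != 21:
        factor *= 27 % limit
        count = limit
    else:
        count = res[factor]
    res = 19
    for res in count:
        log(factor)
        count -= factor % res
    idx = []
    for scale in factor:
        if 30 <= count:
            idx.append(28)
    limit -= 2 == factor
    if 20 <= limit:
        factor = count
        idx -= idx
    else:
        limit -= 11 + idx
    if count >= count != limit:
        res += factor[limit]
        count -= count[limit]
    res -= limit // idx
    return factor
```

Transformed code:
def solve(limit, factor):
    if factor < 9 != 21:
        factor = factor * (27 % limit)
        count = limit
    else:
        count = res[factor]
    res = 19
    for res in count:
        log(factor)
        count = count - factor % res
    idx = [28 for scale in factor if 30 <= count]
    limit = limit - (2 == factor)
    if 20 <= limit:
        factor = count
        idx = idx - idx
    else:
        limit = limit - (11 + idx)
    if count >= count != limit:
        res = res + factor[limit]
        count = count - count[limit]
    res = res - limit // idx
    return factor

20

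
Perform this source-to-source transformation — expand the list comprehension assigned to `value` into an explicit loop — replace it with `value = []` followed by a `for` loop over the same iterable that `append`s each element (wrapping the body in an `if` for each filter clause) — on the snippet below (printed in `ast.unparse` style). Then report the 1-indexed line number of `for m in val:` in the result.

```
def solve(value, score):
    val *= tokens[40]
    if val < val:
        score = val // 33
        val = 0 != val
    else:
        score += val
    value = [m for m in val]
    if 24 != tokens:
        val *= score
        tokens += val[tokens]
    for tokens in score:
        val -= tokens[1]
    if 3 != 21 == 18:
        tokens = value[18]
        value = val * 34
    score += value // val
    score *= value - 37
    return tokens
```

9

Transformed code:
def solve(value, score):
    val *= tokens[40]
    if val < val:
        score = val // 33
        val = 0 != val
    else:
        score += val
    value = []
    for m in val:
        value.append(m)
    if 24 != tokens:
        val *= score
        tokens += val[tokens]
    for tokens in score:
        val -= tokens[1]
    if 3 != 21 == 18:
        tokens = value[18]
        value = val * 34
    score += value // val
    score *= value - 37
    return tokens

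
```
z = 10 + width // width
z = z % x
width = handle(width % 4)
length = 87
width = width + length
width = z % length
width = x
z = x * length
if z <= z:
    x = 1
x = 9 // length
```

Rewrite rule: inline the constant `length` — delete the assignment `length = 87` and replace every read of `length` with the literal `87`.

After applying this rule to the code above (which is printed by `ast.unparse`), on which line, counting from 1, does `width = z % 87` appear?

Transformed code:
z = 10 + width // width
z = z % x
width = handle(width % 4)
width = width + 87
width = z % 87
width = x
z = x * 87
if z <= z:
    x = 1
x = 9 // 87

5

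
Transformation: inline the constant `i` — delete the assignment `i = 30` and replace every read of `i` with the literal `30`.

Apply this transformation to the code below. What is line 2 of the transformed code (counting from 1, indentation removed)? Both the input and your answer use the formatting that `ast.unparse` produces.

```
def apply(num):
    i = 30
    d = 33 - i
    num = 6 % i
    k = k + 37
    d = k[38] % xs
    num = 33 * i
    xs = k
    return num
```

Transformed code:
def apply(num):
    d = 33 - 30
    num = 6 % 30
    k = k + 37
    d = k[38] % xs
    num = 33 * 30
    xs = k
    return num

d = 33 - 30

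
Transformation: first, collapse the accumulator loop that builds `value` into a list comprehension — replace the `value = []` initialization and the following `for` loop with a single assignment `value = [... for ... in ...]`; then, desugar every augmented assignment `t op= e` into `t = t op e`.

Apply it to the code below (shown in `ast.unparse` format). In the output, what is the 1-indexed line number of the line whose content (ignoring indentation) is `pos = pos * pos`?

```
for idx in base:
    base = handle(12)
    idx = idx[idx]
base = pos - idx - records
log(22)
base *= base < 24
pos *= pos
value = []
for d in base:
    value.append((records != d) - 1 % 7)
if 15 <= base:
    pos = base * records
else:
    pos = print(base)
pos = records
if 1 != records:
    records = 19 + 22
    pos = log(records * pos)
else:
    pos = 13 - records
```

Transformed code:
for idx in base:
    base = handle(12)
    idx = idx[idx]
base = pos - idx - records
log(22)
base = base * (base < 24)
pos = pos * pos
value = [(records != d) - 1 % 7 for d in base]
if 15 <= base:
    pos = base * records
else:
    pos = print(base)
pos = records
if 1 != records:
    records = 19 + 22
    pos = log(records * pos)
else:
    pos = 13 - records

7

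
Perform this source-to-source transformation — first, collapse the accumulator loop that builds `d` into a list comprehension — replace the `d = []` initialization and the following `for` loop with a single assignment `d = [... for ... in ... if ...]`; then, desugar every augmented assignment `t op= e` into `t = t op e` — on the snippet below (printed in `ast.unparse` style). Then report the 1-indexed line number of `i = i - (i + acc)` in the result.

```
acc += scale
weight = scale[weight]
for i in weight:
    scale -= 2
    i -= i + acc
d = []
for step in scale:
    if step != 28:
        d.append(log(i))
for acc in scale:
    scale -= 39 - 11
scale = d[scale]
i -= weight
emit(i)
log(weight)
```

Transformed code:
acc = acc + scale
weight = scale[weight]
for i in weight:
    scale = scale - 2
    i = i - (i + acc)
d = [log(i) for step in scale if step != 28]
for acc in scale:
    scale = scale - (39 - 11)
scale = d[scale]
i = i - weight
emit(i)
log(weight)

5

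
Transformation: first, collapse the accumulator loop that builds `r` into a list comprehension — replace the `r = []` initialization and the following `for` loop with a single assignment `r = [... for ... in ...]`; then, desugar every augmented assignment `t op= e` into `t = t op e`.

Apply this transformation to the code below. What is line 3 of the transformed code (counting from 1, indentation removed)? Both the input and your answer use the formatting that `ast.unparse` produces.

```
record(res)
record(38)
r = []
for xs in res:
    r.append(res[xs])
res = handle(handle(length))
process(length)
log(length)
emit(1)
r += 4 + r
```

Transformed code:
record(res)
record(38)
r = [res[xs] for xs in res]
res = handle(handle(length))
process(length)
log(length)
emit(1)
r = r + (4 + r)

r = [res[xs] for xs in res]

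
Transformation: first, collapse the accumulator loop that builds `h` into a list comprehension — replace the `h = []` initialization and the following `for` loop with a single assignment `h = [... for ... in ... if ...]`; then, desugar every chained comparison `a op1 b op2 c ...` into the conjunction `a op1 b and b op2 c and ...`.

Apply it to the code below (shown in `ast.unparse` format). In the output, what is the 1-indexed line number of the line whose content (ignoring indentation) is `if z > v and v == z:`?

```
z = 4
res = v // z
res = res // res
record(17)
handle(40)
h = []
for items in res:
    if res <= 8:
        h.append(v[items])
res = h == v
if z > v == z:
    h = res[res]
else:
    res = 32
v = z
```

8

Transformed code:
z = 4
res = v // z
res = res // res
record(17)
handle(40)
h = [v[items] for items in res if res <= 8]
res = h == v
if z > v and v == z:
    h = res[res]
else:
    res = 32
v = z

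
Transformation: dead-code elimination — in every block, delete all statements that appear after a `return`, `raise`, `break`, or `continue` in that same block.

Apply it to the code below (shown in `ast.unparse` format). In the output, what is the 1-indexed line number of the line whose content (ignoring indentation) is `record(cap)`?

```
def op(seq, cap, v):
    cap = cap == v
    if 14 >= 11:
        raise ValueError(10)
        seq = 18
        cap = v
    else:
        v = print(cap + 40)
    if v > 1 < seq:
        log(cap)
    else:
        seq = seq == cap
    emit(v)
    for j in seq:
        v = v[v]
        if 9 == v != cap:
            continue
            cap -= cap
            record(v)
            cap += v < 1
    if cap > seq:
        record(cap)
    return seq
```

Transformed code:
def op(seq, cap, v):
    cap = cap == v
    if 14 >= 11:
        raise ValueError(10)
    else:
        v = print(cap + 40)
    if v > 1 < seq:
        log(cap)
    else:
        seq = seq == cap
    emit(v)
    for j in seq:
        v = v[v]
        if 9 == v != cap:
            continue
    if cap > seq:
        record(cap)
    return seq

17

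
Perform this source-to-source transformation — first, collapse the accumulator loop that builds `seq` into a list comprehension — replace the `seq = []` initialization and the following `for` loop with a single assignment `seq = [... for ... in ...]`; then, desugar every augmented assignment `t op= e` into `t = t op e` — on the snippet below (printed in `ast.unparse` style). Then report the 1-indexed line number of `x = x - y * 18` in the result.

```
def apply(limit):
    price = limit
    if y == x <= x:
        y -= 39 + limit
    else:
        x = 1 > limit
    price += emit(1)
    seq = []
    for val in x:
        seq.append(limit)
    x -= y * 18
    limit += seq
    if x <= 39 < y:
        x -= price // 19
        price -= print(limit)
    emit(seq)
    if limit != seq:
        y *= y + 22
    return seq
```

Transformed code:
def apply(limit):
    price = limit
    if y == x <= x:
        y = y - (39 + limit)
    else:
        x = 1 > limit
    price = price + emit(1)
    seq = [limit for val in x]
    x = x - y * 18
    limit = limit + seq
    if x <= 39 < y:
        x = x - price // 19
        price = price - print(limit)
    emit(seq)
    if limit != seq:
        y = y * (y + 22)
    return seq

9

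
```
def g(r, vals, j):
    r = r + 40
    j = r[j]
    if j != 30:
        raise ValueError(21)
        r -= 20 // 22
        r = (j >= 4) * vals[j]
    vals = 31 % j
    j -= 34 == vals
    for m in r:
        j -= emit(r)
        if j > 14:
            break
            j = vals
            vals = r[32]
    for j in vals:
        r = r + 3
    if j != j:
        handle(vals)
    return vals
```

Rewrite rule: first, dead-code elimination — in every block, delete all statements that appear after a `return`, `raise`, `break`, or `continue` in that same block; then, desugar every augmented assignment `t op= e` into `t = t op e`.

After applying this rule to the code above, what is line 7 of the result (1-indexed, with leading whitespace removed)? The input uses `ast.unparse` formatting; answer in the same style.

Transformed code:
def g(r, vals, j):
    r = r + 40
    j = r[j]
    if j != 30:
        raise ValueError(21)
    vals = 31 % j
    j = j - (34 == vals)
    for m in r:
        j = j - emit(r)
        if j > 14:
            break
    for j in vals:
        r = r + 3
    if j != j:
        handle(vals)
    return vals

j = j - (34 == vals)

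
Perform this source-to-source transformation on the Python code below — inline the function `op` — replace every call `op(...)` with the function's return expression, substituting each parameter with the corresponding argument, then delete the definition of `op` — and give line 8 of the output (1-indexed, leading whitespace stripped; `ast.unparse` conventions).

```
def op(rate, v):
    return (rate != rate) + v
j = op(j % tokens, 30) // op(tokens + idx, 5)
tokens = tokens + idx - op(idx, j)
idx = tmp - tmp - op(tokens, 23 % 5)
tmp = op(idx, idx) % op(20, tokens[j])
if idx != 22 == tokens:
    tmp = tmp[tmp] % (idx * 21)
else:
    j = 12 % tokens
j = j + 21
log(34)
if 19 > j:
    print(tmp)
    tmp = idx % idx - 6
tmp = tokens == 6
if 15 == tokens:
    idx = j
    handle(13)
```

Transformed code:
j = ((j % tokens != j % tokens) + 30) // ((tokens + idx != tokens + idx) + 5)
tokens = tokens + idx - ((idx != idx) + j)
idx = tmp - tmp - ((tokens != tokens) + 23 % 5)
tmp = ((idx != idx) + idx) % ((20 != 20) + tokens[j])
if idx != 22 == tokens:
    tmp = tmp[tmp] % (idx * 21)
else:
    j = 12 % tokens
j = j + 21
log(34)
if 19 > j:
    print(tmp)
    tmp = idx % idx - 6
tmp = tokens == 6
if 15 == tokens:
    idx = j
    handle(13)

j = 12 % tokens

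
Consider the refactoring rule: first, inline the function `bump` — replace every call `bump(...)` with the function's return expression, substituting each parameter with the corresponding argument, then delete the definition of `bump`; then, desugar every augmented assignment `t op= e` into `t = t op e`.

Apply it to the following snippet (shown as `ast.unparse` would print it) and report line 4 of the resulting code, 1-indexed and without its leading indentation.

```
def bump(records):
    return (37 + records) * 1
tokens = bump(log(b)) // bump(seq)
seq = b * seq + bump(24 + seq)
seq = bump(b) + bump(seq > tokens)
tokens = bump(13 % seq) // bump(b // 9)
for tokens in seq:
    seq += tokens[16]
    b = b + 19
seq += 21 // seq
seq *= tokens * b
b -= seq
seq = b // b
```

Transformed code:
tokens = (37 + log(b)) * 1 // ((37 + seq) * 1)
seq = b * seq + (37 + (24 + seq)) * 1
seq = (37 + b) * 1 + (37 + (seq > tokens)) * 1
tokens = (37 + 13 % seq) * 1 // ((37 + b // 9) * 1)
for tokens in seq:
    seq = seq + tokens[16]
    b = b + 19
seq = seq + 21 // seq
seq = seq * (tokens * b)
b = b - seq
seq = b // b

tokens = (37 + 13 % seq) * 1 // ((37 + b // 9) * 1)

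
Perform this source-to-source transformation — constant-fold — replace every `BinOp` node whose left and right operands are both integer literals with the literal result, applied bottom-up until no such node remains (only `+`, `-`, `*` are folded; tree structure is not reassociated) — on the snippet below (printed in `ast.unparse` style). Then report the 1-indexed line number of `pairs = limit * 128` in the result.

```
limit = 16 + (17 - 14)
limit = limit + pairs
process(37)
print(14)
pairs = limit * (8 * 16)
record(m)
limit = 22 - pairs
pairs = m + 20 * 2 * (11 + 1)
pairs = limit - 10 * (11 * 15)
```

Transformed code:
limit = 19
limit = limit + pairs
process(37)
print(14)
pairs = limit * 128
record(m)
limit = 22 - pairs
pairs = m + 480
pairs = limit - 1650

5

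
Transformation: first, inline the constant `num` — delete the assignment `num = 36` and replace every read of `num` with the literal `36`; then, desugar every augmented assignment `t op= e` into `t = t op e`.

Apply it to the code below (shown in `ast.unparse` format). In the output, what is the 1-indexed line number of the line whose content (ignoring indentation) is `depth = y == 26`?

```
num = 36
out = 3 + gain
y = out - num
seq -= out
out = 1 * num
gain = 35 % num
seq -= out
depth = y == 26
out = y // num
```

Transformed code:
out = 3 + gain
y = out - 36
seq = seq - out
out = 1 * 36
gain = 35 % 36
seq = seq - out
depth = y == 26
out = y // 36

7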